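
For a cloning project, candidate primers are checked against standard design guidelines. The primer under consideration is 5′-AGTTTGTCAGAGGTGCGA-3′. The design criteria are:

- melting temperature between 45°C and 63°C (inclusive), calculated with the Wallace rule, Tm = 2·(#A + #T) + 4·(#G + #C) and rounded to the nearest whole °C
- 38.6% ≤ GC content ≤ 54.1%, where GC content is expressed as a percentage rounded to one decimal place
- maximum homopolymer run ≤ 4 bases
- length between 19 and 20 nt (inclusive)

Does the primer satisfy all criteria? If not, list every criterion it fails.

Base counts: A=4, T=5, G=7, C=2 (length 18).
Tm: Tm = 2·9 + 4·9 = 54°C ✓
GC content: GC 9/18 = 50.0% ✓
homopolymer run: longest run = 3 ✓
length: length 18, outside 19–20 ✗

Fails: length.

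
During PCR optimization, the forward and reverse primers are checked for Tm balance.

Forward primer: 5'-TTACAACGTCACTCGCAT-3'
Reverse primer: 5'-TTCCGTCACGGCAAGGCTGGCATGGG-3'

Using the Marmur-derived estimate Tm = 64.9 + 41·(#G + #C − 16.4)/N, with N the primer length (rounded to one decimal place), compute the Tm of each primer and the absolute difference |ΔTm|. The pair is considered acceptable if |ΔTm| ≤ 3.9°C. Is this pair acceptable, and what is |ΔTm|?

|ΔTm| = 20.0°C; the pair is not acceptable.

Forward: G+C = 8, N = 18 → Tm = 64.9 + 41·(8 − 16.4)/18 = 45.8°C.
Reverse: G+C = 17, N = 26 → Tm = 64.9 + 41·(17 − 16.4)/26 = 65.8°C.
|ΔTm| = |45.8 − 65.8| = 20.0°C, > 3.9°C.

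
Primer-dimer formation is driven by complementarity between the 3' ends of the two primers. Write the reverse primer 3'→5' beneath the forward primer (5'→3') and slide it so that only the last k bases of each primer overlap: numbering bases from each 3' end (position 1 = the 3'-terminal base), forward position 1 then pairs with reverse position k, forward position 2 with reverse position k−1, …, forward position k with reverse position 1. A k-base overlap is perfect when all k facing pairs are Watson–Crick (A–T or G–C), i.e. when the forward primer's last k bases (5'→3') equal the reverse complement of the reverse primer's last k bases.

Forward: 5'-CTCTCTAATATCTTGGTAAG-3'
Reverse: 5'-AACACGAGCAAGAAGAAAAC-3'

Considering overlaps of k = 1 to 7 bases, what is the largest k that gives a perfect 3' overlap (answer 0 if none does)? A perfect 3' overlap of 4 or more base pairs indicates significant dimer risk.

Longest perfect overlap: 1 complementary base pair; below the dimer-risk threshold (threshold 4).

Last 7 bases (5'→3') — forward …TGGTAAG, reverse …AGAAAAC.
Reverse complement of the reverse primer's last 7 bases: GTTTTCT; its first k bases are the reverse complement of the reverse primer's last k bases, so a perfect k-base overlap needs the forward primer's last k bases to equal them.
Comparing (forward last k vs required): k=1: G vs G ✓; k=2: AG vs GT ✗; k=3: AAG vs GTT ✗; k=4: TAAG vs GTTT ✗; k=5: GTAAG vs GTTTT ✗; k=6: GGTAAG vs GTTTTC ✗; k=7: TGGTAAG vs GTTTTCT ✗.
Only k = 1 is perfect, so the longest perfect 3' overlap is 1.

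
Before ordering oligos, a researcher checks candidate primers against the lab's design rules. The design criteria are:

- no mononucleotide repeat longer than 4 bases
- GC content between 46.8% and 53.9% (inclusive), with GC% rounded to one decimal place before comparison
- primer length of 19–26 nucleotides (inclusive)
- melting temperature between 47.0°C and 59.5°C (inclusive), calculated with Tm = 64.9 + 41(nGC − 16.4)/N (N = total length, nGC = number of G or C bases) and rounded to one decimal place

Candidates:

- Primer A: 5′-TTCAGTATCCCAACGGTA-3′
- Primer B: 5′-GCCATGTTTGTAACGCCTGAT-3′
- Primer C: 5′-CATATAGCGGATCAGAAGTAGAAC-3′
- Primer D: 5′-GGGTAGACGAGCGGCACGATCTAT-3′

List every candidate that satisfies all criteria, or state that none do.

Primer B only.

Primer A (18 nt, A=5 T=5 G=3 C=5): longest run = 3 ✓; GC 8/18 = 44.4%, outside 46.8–53.9% ✗; length 18, outside 19–26 ✗; Tm = 64.9 + 41·(8 − 16.4)/18 = 45.8°C, outside 47.0–59.5°C ✗ — fails.
Primer B (21 nt, A=4 T=7 G=5 C=5): longest run = 3 ✓; GC 10/21 = 47.6% ✓; length 21 ✓; Tm = 64.9 + 41·(10 − 16.4)/21 = 52.4°C ✓ — passes.
Primer C (24 nt, A=10 T=4 G=6 C=4): longest run = 2 ✓; GC 10/24 = 41.7%, outside 46.8–53.9% ✗; length 24 ✓; Tm = 64.9 + 41·(10 − 16.4)/24 = 54.0°C ✓ — fails.
Primer D (24 nt, A=6 T=4 G=9 C=5): longest run = 3 ✓; GC 14/24 = 58.3%, outside 46.8–53.9% ✗; length 24 ✓; Tm = 64.9 + 41·(14 − 16.4)/24 = 60.8°C, outside 47.0–59.5°C ✗ — fails.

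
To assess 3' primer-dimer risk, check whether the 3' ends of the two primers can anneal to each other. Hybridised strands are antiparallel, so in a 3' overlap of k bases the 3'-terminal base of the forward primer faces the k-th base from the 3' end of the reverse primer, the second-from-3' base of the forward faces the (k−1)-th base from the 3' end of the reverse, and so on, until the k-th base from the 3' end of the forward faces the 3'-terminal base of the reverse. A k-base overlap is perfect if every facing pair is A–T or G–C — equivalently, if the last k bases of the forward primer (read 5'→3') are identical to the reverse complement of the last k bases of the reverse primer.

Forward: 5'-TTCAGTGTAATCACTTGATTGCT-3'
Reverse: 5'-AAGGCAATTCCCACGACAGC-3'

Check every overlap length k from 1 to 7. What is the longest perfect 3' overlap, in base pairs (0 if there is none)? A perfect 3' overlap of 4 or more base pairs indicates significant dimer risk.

Last 7 bases (5'→3') — forward …GATTGCT, reverse …CGACAGC.
Reverse complement of the reverse primer's last 7 bases: GCTGTCG; its first k bases are the reverse complement of the reverse primer's last k bases, so a perfect k-base overlap needs the forward primer's last k bases to equal them.
Comparing (forward last k vs required): k=1: T vs G ✗; k=2: CT vs GC ✗; k=3: GCT vs GCT ✓; k=4: TGCT vs GCTG ✗; k=5: TTGCT vs GCTGT ✗; k=6: ATTGCT vs GCTGTC ✗; k=7: GATTGCT vs GCTGTCG ✗.
Only k = 3 is perfect, so the longest perfect 3' overlap is 3.

Longest perfect overlap: 3 complementary base pairs; below the dimer-risk threshold (threshold 4).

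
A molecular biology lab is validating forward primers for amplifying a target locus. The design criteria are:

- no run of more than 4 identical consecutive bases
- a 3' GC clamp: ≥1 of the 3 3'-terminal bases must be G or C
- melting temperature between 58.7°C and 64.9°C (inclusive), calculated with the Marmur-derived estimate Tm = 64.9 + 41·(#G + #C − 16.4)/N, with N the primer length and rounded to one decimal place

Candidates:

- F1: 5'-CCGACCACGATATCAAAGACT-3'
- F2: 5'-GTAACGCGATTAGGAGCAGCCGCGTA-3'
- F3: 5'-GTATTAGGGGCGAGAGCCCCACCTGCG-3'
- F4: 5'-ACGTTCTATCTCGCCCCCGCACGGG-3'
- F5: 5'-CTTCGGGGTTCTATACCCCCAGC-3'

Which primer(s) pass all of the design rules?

F2 only.

F1 (21 nt, A=8 T=3 G=3 C=7): longest run = 3 ✓; 3' end ACT has 1 G/C ✓; Tm = 64.9 + 41·(10 − 16.4)/21 = 52.4°C, outside 58.7–64.9°C ✗ — fails.
F2 (26 nt, A=7 T=4 G=9 C=6): longest run = 2 ✓; 3' end GTA has 1 G/C ✓; Tm = 64.9 + 41·(15 − 16.4)/26 = 62.7°C ✓ — passes.
F3 (27 nt, A=5 T=4 G=10 C=8): longest run = 4 ✓; 3' end GCG has 3 G/C ✓; Tm = 64.9 + 41·(18 − 16.4)/27 = 67.3°C, outside 58.7–64.9°C ✗ — fails.
F4 (25 nt, A=3 T=5 G=6 C=11): longest run = 5, exceeds 4 ✗; 3' end GGG has 3 G/C ✓; Tm = 64.9 + 41·(17 − 16.4)/25 = 65.9°C, outside 58.7–64.9°C ✗ — fails.
F5 (23 nt, A=3 T=6 G=5 C=9): longest run = 5, exceeds 4 ✗; 3' end AGC has 2 G/C ✓; Tm = 64.9 + 41·(14 − 16.4)/23 = 60.6°C ✓ — fails.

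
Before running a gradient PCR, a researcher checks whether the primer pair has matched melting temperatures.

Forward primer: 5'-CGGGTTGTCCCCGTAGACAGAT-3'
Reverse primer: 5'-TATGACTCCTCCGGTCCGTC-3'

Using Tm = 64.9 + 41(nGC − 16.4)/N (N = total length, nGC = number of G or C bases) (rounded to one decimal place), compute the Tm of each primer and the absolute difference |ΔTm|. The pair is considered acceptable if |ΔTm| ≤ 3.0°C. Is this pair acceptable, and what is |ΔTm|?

Forward: G+C = 13, N = 22 → Tm = 64.9 + 41·(13 − 16.4)/22 = 58.6°C.
Reverse: G+C = 12, N = 20 → Tm = 64.9 + 41·(12 − 16.4)/20 = 55.9°C.
|ΔTm| = |58.6 − 55.9| = 2.7°C, ≤ 3.0°C.

|ΔTm| = 2.7°C; the pair is acceptable.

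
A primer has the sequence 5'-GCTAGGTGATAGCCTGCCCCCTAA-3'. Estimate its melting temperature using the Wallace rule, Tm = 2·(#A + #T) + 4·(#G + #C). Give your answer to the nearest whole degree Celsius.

76°C

Base counts: A=5, T=5, G=6, C=8 (length 24).
Tm = 2·(5+5) + 4·(6+8) = 2·10 + 4·14 = 20 + 56 = 76°C.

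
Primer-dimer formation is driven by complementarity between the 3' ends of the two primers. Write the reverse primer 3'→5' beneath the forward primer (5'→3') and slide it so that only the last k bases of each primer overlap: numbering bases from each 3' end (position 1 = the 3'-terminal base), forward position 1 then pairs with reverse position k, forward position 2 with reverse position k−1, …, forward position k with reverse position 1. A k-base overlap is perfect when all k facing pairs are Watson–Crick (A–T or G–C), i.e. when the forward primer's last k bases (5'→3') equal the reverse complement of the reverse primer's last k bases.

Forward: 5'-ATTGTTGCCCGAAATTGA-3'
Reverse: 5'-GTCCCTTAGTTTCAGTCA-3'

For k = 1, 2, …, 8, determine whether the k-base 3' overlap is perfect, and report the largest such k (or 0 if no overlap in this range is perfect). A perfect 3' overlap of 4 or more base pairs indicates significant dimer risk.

Last 8 bases (5'→3') — forward …GAAATTGA, reverse …TTCAGTCA.
Reverse complement of the reverse primer's last 8 bases: TGACTGAA; its first k bases are the reverse complement of the reverse primer's last k bases, so a perfect k-base overlap needs the forward primer's last k bases to equal them.
Comparing (forward last k vs required): k=1: A vs T ✗; k=2: GA vs TG ✗; k=3: TGA vs TGA ✓; k=4: TTGA vs TGAC ✗; k=5: ATTGA vs TGACT ✗; k=6: AATTGA vs TGACTG ✗; k=7: AAATTGA vs TGACTGA ✗; k=8: GAAATTGA vs TGACTGAA ✗.
Only k = 3 is perfect, so the longest perfect 3' overlap is 3.

Longest perfect overlap: 3 complementary base pairs; below the dimer-risk threshold (threshold 4).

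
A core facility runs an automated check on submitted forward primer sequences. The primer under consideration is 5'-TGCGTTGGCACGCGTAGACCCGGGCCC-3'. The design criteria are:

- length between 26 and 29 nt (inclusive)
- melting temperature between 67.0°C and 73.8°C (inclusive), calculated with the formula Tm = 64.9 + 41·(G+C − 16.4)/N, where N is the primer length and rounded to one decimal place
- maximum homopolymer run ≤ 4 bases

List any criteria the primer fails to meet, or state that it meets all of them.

Base counts: A=3, T=4, G=10, C=10 (length 27).
length: length 27 ✓
Tm: Tm = 64.9 + 41·(20 − 16.4)/27 = 70.4°C ✓
homopolymer run: longest run = 3 ✓

Meets all criteria.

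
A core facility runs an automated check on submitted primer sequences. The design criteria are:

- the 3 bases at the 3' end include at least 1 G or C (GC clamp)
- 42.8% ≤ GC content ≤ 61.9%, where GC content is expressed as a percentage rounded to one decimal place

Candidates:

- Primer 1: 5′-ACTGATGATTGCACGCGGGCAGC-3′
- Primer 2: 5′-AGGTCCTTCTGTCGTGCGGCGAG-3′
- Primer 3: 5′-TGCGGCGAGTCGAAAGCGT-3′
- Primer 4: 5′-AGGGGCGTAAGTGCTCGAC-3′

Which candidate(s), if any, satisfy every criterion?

Primer 1 (23 nt, A=5 T=4 G=8 C=6): 3' end AGC has 2 G/C ✓; GC 14/23 = 60.9% ✓ — passes.
Primer 2 (23 nt, A=2 T=6 G=9 C=6): 3' end GAG has 2 G/C ✓; GC 15/23 = 65.2%, outside 42.8–61.9% ✗ — fails.
Primer 3 (19 nt, A=4 T=3 G=8 C=4): 3' end CGT has 2 G/C ✓; GC 12/19 = 63.2%, outside 42.8–61.9% ✗ — fails.
Primer 4 (19 nt, A=4 T=3 G=8 C=4): 3' end GAC has 2 G/C ✓; GC 12/19 = 63.2%, outside 42.8–61.9% ✗ — fails.

Primer 1 only.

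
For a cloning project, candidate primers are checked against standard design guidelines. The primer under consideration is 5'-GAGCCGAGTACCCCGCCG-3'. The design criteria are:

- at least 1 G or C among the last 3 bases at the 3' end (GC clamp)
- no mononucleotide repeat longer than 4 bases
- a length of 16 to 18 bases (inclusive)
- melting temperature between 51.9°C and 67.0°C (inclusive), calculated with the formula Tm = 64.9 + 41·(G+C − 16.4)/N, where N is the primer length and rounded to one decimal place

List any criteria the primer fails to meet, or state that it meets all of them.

Meets all criteria.

Base counts: A=3, T=1, G=6, C=8 (length 18).
GC clamp: 3' end CCG has 3 G/C ✓
homopolymer run: longest run = 4 ✓
length: length 18 ✓
Tm: Tm = 64.9 + 41·(14 − 16.4)/18 = 59.4°C ✓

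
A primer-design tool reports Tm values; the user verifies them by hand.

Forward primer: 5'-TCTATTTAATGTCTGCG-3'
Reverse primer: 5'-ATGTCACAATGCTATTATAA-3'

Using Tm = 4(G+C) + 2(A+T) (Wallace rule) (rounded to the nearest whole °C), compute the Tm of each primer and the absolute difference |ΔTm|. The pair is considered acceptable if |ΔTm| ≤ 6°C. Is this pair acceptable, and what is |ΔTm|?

Forward: A=3 T=8 G=3 C=3 → Tm = 2·11 + 4·6 = 46°C.
Reverse: A=8 T=7 G=2 C=3 → Tm = 2·15 + 4·5 = 50°C.
|ΔTm| = |46 − 50| = 4°C, ≤ 6°C.

|ΔTm| = 4°C; the pair is acceptable.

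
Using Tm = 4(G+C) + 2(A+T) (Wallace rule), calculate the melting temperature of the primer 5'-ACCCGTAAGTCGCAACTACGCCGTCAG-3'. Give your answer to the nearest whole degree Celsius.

86°C

Base counts: A=7, T=4, G=6, C=10 (length 27).
Tm = 2·(7+4) + 4·(6+10) = 2·11 + 4·16 = 22 + 64 = 86°C.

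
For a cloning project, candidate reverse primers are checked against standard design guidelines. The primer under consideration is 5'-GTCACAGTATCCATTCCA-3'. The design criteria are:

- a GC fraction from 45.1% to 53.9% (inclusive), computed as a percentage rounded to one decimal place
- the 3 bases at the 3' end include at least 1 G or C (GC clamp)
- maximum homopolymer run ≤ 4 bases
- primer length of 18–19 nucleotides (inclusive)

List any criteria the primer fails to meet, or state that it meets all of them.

Base counts: A=5, T=5, G=2, C=6 (length 18).
GC content: GC 8/18 = 44.4%, outside 45.1–53.9% ✗
GC clamp: 3' end CCA has 2 G/C ✓
homopolymer run: longest run = 2 ✓
length: length 18 ✓

Fails: GC content.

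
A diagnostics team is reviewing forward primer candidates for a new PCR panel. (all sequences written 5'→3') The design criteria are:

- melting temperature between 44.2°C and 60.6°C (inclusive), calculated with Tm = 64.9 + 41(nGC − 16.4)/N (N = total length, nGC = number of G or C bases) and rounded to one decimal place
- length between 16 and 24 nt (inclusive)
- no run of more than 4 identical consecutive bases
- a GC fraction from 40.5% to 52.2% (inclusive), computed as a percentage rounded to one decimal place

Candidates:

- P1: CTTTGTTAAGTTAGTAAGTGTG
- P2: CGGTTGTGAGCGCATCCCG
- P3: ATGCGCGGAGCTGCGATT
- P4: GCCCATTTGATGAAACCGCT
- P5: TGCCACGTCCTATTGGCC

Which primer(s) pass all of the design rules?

P4 only.

P1 (22 nt, A=5 T=10 G=6 C=1): Tm = 64.9 + 41·(7 − 16.4)/22 = 47.4°C ✓; length 22 ✓; longest run = 3 ✓; GC 7/22 = 31.8%, outside 40.5–52.2% ✗ — fails.
P2 (19 nt, A=2 T=4 G=7 C=6): Tm = 64.9 + 41·(13 − 16.4)/19 = 57.6°C ✓; length 19 ✓; longest run = 3 ✓; GC 13/19 = 68.4%, outside 40.5–52.2% ✗ — fails.
P3 (18 nt, A=3 T=4 G=7 C=4): Tm = 64.9 + 41·(11 − 16.4)/18 = 52.6°C ✓; length 18 ✓; longest run = 2 ✓; GC 11/18 = 61.1%, outside 40.5–52.2% ✗ — fails.
P4 (20 nt, A=5 T=5 G=4 C=6): Tm = 64.9 + 41·(10 − 16.4)/20 = 51.8°C ✓; length 20 ✓; longest run = 3 ✓; GC 10/20 = 50.0% ✓ — passes.
P5 (18 nt, A=2 T=5 G=4 C=7): Tm = 64.9 + 41·(11 − 16.4)/18 = 52.6°C ✓; length 18 ✓; longest run = 2 ✓; GC 11/18 = 61.1%, outside 40.5–52.2% ✗ — fails.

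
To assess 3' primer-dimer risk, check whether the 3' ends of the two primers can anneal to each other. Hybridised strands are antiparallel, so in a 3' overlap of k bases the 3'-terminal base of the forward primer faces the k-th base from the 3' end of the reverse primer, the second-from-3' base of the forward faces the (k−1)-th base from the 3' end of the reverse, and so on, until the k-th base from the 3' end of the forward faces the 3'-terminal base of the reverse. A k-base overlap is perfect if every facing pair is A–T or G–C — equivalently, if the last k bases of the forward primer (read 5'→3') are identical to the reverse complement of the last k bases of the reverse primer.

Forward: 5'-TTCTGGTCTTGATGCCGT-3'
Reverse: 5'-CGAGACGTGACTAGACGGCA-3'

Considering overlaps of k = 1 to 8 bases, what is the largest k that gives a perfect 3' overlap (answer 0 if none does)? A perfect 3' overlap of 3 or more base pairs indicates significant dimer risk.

Longest perfect overlap: 6 complementary base pairs; significant dimer risk (threshold 3).

Last 8 bases (5'→3') — forward …GATGCCGT, reverse …AGACGGCA.
Reverse complement of the reverse primer's last 8 bases: TGCCGTCT; its first k bases are the reverse complement of the reverse primer's last k bases, so a perfect k-base overlap needs the forward primer's last k bases to equal them.
Comparing (forward last k vs required): k=1: T vs T ✓; k=2: GT vs TG ✗; k=3: CGT vs TGC ✗; k=4: CCGT vs TGCC ✗; k=5: GCCGT vs TGCCG ✗; k=6: TGCCGT vs TGCCGT ✓; k=7: ATGCCGT vs TGCCGTC ✗; k=8: GATGCCGT vs TGCCGTCT ✗.
Perfect overlaps at k = 1, 6; the largest is 6.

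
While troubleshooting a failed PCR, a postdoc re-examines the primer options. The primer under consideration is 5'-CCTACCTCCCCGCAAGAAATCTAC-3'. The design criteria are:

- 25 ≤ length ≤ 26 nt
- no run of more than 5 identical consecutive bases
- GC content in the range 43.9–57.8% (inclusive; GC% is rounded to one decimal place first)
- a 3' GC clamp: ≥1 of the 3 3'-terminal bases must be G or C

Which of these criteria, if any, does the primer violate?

Fails: length.

Base counts: A=7, T=4, G=2, C=11 (length 24).
length: length 24, outside 25–26 ✗
homopolymer run: longest run = 4 ✓
GC content: GC 13/24 = 54.2% ✓
GC clamp: 3' end TAC has 1 G/C ✓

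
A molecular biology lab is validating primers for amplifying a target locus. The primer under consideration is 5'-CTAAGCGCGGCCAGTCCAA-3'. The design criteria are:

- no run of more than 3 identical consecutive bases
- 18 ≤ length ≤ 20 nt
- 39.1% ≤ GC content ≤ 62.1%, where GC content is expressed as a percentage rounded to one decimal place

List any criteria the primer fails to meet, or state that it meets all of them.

Fails: GC content.

Base counts: A=5, T=2, G=5, C=7 (length 19).
homopolymer run: longest run = 2 ✓
length: length 19 ✓
GC content: GC 12/19 = 63.2%, outside 39.1–62.1% ✗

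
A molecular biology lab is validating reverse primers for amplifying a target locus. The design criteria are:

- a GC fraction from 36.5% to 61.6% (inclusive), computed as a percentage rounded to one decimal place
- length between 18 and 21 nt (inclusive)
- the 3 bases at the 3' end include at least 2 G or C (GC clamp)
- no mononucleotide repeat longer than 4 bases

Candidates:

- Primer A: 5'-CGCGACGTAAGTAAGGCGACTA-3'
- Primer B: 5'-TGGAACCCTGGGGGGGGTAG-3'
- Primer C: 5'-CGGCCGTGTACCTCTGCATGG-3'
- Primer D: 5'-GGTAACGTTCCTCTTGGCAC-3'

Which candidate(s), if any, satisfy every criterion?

Primer A (22 nt, A=7 T=3 G=7 C=5): GC 12/22 = 54.5% ✓; length 22, outside 18–21 ✗; 3' end CTA has 1 G/C, need ≥2 ✗; longest run = 2 ✓ — fails.
Primer B (20 nt, A=3 T=3 G=11 C=3): GC 14/20 = 70.0%, outside 36.5–61.6% ✗; length 20 ✓; 3' end TAG has 1 G/C, need ≥2 ✗; longest run = 8, exceeds 4 ✗ — fails.
Primer C (21 nt, A=2 T=5 G=7 C=7): GC 14/21 = 66.7%, outside 36.5–61.6% ✗; length 21 ✓; 3' end TGG has 2 G/C ✓; longest run = 2 ✓ — fails.
Primer D (20 nt, A=3 T=6 G=5 C=6): GC 11/20 = 55.0% ✓; length 20 ✓; 3' end CAC has 2 G/C ✓; longest run = 2 ✓ — passes.

Primer D only.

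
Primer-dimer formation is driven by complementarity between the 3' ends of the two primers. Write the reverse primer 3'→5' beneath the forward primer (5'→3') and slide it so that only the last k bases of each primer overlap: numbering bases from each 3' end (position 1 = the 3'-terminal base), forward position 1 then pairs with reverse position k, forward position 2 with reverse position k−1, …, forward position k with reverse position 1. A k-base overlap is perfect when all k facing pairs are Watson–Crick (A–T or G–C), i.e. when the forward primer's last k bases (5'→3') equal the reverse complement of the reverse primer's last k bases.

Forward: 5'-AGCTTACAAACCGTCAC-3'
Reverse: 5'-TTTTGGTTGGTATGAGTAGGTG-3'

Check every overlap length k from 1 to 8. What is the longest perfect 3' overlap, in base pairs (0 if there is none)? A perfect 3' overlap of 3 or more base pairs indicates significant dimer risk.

Longest perfect overlap: 3 complementary base pairs; significant dimer risk (threshold 3).

Last 8 bases (5'→3') — forward …ACCGTCAC, reverse …AGTAGGTG.
Reverse complement of the reverse primer's last 8 bases: CACCTACT; its first k bases are the reverse complement of the reverse primer's last k bases, so a perfect k-base overlap needs the forward primer's last k bases to equal them.
Comparing (forward last k vs required): k=1: C vs C ✓; k=2: AC vs CA ✗; k=3: CAC vs CAC ✓; k=4: TCAC vs CACC ✗; k=5: GTCAC vs CACCT ✗; k=6: CGTCAC vs CACCTA ✗; k=7: CCGTCAC vs CACCTAC ✗; k=8: ACCGTCAC vs CACCTACT ✗.
Perfect overlaps at k = 1, 3; the largest is 3.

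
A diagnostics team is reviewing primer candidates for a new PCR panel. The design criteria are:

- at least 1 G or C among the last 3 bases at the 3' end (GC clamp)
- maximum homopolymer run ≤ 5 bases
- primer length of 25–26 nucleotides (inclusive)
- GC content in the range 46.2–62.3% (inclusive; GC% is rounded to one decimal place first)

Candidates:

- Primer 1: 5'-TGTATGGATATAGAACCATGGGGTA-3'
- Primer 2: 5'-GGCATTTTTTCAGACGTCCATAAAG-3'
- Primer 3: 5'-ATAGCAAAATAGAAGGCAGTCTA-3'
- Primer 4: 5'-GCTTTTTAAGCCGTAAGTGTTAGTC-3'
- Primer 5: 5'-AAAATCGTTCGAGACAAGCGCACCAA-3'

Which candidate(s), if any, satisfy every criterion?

Primer 5 only.

Primer 1 (25 nt, A=8 T=7 G=8 C=2): 3' end GTA has 1 G/C ✓; longest run = 4 ✓; length 25 ✓; GC 10/25 = 40.0%, outside 46.2–62.3% ✗ — fails.
Primer 2 (25 nt, A=7 T=8 G=5 C=5): 3' end AAG has 1 G/C ✓; longest run = 6, exceeds 5 ✗; length 25 ✓; GC 10/25 = 40.0%, outside 46.2–62.3% ✗ — fails.
Primer 3 (23 nt, A=11 T=4 G=5 C=3): 3' end CTA has 1 G/C ✓; longest run = 4 ✓; length 23, outside 25–26 ✗; GC 8/23 = 34.8%, outside 46.2–62.3% ✗ — fails.
Primer 4 (25 nt, A=5 T=10 G=6 C=4): 3' end GTC has 2 G/C ✓; longest run = 5 ✓; length 25 ✓; GC 10/25 = 40.0%, outside 46.2–62.3% ✗ — fails.
Primer 5 (26 nt, A=11 T=3 G=5 C=7): 3' end CAA has 1 G/C ✓; longest run = 4 ✓; length 26 ✓; GC 12/26 = 46.2% ✓ — passes.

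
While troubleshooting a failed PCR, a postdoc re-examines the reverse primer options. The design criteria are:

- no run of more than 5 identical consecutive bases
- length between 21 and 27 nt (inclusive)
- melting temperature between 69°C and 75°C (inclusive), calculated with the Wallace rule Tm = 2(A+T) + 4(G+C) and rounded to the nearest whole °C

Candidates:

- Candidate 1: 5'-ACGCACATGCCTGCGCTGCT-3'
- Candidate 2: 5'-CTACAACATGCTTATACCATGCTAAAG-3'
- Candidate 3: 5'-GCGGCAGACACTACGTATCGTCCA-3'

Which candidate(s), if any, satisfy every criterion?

Candidate 1 (20 nt, A=3 T=4 G=5 C=8): longest run = 2 ✓; length 20, outside 21–27 ✗; Tm = 2·7 + 4·13 = 66°C, outside 69–75°C ✗ — fails.
Candidate 2 (27 nt, A=10 T=7 G=3 C=7): longest run = 3 ✓; length 27 ✓; Tm = 2·17 + 4·10 = 74°C ✓ — passes.
Candidate 3 (24 nt, A=6 T=4 G=6 C=8): longest run = 2 ✓; length 24 ✓; Tm = 2·10 + 4·14 = 76°C, outside 69–75°C ✗ — fails.

Candidate 2 only.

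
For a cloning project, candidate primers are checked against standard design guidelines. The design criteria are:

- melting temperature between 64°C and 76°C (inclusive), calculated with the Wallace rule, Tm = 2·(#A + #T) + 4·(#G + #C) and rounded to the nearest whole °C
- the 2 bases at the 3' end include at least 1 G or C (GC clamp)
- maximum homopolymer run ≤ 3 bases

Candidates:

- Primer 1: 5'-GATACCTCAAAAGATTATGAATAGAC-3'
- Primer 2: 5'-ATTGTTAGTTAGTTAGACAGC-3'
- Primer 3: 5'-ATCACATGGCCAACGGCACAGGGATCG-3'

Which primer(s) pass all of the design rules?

None of the candidates satisfy all criteria.

Primer 1 (26 nt, A=12 T=6 G=4 C=4): Tm = 2·18 + 4·8 = 68°C ✓; 3' end AC has 1 G/C ✓; longest run = 4, exceeds 3 ✗ — fails.
Primer 2 (21 nt, A=6 T=8 G=5 C=2): Tm = 2·14 + 4·7 = 56°C, outside 64–76°C ✗; 3' end GC has 2 G/C ✓; longest run = 2 ✓ — fails.
Primer 3 (27 nt, A=8 T=3 G=8 C=8): Tm = 2·11 + 4·16 = 86°C, outside 64–76°C ✗; 3' end CG has 2 G/C ✓; longest run = 3 ✓ — fails.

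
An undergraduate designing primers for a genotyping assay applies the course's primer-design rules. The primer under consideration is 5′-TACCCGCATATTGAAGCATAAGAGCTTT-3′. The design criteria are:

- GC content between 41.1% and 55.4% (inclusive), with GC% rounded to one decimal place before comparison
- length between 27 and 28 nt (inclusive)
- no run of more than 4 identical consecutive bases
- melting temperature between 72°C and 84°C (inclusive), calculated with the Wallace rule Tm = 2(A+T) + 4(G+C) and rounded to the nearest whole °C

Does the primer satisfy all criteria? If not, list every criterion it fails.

Fails: GC content.

Base counts: A=9, T=8, G=5, C=6 (length 28).
GC content: GC 11/28 = 39.3%, outside 41.1–55.4% ✗
length: length 28 ✓
homopolymer run: longest run = 3 ✓
Tm: Tm = 2·17 + 4·11 = 78°C ✓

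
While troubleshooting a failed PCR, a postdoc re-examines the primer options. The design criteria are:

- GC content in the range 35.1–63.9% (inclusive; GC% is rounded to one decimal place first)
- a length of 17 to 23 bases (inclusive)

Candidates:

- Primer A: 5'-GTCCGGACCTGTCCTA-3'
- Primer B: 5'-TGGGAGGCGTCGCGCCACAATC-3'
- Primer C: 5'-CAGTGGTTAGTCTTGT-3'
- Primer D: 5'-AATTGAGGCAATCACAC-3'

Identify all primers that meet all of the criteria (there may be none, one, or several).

Primer D only.

Primer A (16 nt, A=2 T=4 G=4 C=6): GC 10/16 = 62.5% ✓; length 16, outside 17–23 ✗ — fails.
Primer B (22 nt, A=4 T=3 G=8 C=7): GC 15/22 = 68.2%, outside 35.1–63.9% ✗; length 22 ✓ — fails.
Primer C (16 nt, A=2 T=7 G=5 C=2): GC 7/16 = 43.8% ✓; length 16, outside 17–23 ✗ — fails.
Primer D (17 nt, A=7 T=3 G=3 C=4): GC 7/17 = 41.2% ✓; length 17 ✓ — passes.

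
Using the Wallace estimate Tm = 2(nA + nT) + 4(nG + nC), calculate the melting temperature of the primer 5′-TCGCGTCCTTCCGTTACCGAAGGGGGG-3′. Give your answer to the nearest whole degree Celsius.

Base counts: A=3, T=6, G=10, C=8 (length 27).
Tm = 2·(3+6) + 4·(10+8) = 2·9 + 4·18 = 18 + 72 = 90°C.

90°C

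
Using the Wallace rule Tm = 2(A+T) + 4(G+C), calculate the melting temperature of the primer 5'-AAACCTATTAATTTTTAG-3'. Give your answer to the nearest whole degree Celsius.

42°C

Base counts: A=7, T=8, G=1, C=2 (length 18).
Tm = 2·(7+8) + 4·(1+2) = 2·15 + 4·3 = 30 + 12 = 42°C.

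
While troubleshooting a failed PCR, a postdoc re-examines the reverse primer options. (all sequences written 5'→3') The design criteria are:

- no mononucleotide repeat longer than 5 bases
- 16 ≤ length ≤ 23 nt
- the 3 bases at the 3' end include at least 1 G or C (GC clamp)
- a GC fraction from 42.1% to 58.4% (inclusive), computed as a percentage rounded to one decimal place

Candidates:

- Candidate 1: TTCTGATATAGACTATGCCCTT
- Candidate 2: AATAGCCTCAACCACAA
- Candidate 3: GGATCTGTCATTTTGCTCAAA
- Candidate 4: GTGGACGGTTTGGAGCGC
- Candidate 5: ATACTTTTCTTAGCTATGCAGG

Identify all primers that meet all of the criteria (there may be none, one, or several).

Candidate 1 (22 nt, A=5 T=9 G=3 C=5): longest run = 3 ✓; length 22 ✓; 3' end CTT has 1 G/C ✓; GC 8/22 = 36.4%, outside 42.1–58.4% ✗ — fails.
Candidate 2 (17 nt, A=8 T=2 G=1 C=6): longest run = 2 ✓; length 17 ✓; 3' end CAA has 1 G/C ✓; GC 7/17 = 41.2%, outside 42.1–58.4% ✗ — fails.
Candidate 3 (21 nt, A=5 T=8 G=4 C=4): longest run = 4 ✓; length 21 ✓; 3' end AAA has 0 G/C, need ≥1 ✗; GC 8/21 = 38.1%, outside 42.1–58.4% ✗ — fails.
Candidate 4 (18 nt, A=2 T=4 G=9 C=3): longest run = 3 ✓; length 18 ✓; 3' end CGC has 3 G/C ✓; GC 12/18 = 66.7%, outside 42.1–58.4% ✗ — fails.
Candidate 5 (22 nt, A=5 T=9 G=4 C=4): longest run = 4 ✓; length 22 ✓; 3' end AGG has 2 G/C ✓; GC 8/22 = 36.4%, outside 42.1–58.4% ✗ — fails.

None of the candidates satisfy all criteria.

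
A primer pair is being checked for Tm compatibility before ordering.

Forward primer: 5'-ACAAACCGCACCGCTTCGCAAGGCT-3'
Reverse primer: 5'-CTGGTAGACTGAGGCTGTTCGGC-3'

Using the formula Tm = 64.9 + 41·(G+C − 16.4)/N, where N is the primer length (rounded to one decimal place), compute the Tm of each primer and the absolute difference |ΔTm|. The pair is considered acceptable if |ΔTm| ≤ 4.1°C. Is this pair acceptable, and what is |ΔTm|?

Forward: G+C = 15, N = 25 → Tm = 64.9 + 41·(15 − 16.4)/25 = 62.6°C.
Reverse: G+C = 14, N = 23 → Tm = 64.9 + 41·(14 − 16.4)/23 = 60.6°C.
|ΔTm| = |62.6 − 60.6| = 2.0°C, ≤ 4.1°C.

|ΔTm| = 2.0°C; the pair is acceptable.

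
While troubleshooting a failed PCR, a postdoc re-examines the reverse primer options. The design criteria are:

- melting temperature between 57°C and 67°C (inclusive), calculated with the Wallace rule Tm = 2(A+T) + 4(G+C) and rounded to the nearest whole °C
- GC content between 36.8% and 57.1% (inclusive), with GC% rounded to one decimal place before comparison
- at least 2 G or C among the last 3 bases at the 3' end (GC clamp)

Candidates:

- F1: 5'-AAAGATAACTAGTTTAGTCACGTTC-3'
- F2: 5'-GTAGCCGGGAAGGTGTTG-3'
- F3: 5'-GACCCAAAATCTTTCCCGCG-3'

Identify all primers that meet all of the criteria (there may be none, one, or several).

F3 only.

F1 (25 nt, A=9 T=8 G=4 C=4): Tm = 2·17 + 4·8 = 66°C ✓; GC 8/25 = 32.0%, outside 36.8–57.1% ✗; 3' end TTC has 1 G/C, need ≥2 ✗ — fails.
F2 (18 nt, A=3 T=4 G=9 C=2): Tm = 2·7 + 4·11 = 58°C ✓; GC 11/18 = 61.1%, outside 36.8–57.1% ✗; 3' end TTG has 1 G/C, need ≥2 ✗ — fails.
F3 (20 nt, A=5 T=4 G=3 C=8): Tm = 2·9 + 4·11 = 62°C ✓; GC 11/20 = 55.0% ✓; 3' end GCG has 3 G/C ✓ — passes.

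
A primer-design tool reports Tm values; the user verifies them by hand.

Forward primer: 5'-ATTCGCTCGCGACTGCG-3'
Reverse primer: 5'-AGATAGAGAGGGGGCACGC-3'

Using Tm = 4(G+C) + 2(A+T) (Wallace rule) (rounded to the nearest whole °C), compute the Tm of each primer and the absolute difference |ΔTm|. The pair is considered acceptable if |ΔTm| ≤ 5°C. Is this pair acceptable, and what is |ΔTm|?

Forward: A=2 T=4 G=5 C=6 → Tm = 2·6 + 4·11 = 56°C.
Reverse: A=6 T=1 G=9 C=3 → Tm = 2·7 + 4·12 = 62°C.
|ΔTm| = |56 − 62| = 6°C, > 5°C.

|ΔTm| = 6°C; the pair is not acceptable.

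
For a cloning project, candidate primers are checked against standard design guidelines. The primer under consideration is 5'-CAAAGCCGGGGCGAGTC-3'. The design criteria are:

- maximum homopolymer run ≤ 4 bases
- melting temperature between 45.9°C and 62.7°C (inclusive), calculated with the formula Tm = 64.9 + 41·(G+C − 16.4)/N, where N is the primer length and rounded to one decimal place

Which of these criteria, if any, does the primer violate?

Meets all criteria.

Base counts: A=4, T=1, G=7, C=5 (length 17).
homopolymer run: longest run = 4 ✓
Tm: Tm = 64.9 + 41·(12 − 16.4)/17 = 54.3°C ✓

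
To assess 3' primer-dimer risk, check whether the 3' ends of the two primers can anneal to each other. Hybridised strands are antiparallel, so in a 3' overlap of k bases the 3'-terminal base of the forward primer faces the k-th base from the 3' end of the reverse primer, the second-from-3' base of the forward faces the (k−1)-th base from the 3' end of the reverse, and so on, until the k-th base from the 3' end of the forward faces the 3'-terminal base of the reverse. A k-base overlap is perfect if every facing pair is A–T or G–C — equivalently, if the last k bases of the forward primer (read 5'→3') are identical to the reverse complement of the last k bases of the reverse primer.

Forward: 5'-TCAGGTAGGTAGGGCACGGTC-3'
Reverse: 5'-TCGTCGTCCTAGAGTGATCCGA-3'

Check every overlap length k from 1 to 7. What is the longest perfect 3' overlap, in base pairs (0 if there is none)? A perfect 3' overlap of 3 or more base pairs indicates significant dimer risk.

Last 7 bases (5'→3') — forward …CACGGTC, reverse …GATCCGA.
Reverse complement of the reverse primer's last 7 bases: TCGGATC; its first k bases are the reverse complement of the reverse primer's last k bases, so a perfect k-base overlap needs the forward primer's last k bases to equal them.
Comparing (forward last k vs required): k=1: C vs T ✗; k=2: TC vs TC ✓; k=3: GTC vs TCG ✗; k=4: GGTC vs TCGG ✗; k=5: CGGTC vs TCGGA ✗; k=6: ACGGTC vs TCGGAT ✗; k=7: CACGGTC vs TCGGATC ✗.
Only k = 2 is perfect, so the longest perfect 3' overlap is 2.

Longest perfect overlap: 2 complementary base pairs; below the dimer-risk threshold (threshold 3).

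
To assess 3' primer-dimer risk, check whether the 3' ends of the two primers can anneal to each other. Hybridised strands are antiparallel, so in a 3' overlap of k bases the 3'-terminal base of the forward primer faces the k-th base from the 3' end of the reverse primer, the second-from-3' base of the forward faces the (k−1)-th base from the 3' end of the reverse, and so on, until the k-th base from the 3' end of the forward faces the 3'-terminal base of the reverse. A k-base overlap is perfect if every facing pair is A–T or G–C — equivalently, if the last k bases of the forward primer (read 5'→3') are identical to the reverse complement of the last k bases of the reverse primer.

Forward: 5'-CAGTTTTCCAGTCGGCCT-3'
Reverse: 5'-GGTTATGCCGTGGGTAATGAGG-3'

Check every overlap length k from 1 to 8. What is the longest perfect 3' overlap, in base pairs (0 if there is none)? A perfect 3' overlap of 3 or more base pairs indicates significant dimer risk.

Longest perfect overlap: 3 complementary base pairs; significant dimer risk (threshold 3).

Last 8 bases (5'→3') — forward …GTCGGCCT, reverse …TAATGAGG.
Reverse complement of the reverse primer's last 8 bases: CCTCATTA; its first k bases are the reverse complement of the reverse primer's last k bases, so a perfect k-base overlap needs the forward primer's last k bases to equal them.
Comparing (forward last k vs required): k=1: T vs C ✗; k=2: CT vs CC ✗; k=3: CCT vs CCT ✓; k=4: GCCT vs CCTC ✗; k=5: GGCCT vs CCTCA ✗; k=6: CGGCCT vs CCTCAT ✗; k=7: TCGGCCT vs CCTCATT ✗; k=8: GTCGGCCT vs CCTCATTA ✗.
Only k = 3 is perfect, so the longest perfect 3' overlap is 3.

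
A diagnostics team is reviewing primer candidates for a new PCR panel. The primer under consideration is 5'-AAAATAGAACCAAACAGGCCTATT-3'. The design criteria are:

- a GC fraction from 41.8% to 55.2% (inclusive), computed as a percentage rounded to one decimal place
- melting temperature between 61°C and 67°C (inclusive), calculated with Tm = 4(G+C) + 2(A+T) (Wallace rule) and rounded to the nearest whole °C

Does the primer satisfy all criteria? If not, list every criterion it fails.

Base counts: A=12, T=4, G=3, C=5 (length 24).
GC content: GC 8/24 = 33.3%, outside 41.8–55.2% ✗
Tm: Tm = 2·16 + 4·8 = 64°C ✓

Fails: GC content.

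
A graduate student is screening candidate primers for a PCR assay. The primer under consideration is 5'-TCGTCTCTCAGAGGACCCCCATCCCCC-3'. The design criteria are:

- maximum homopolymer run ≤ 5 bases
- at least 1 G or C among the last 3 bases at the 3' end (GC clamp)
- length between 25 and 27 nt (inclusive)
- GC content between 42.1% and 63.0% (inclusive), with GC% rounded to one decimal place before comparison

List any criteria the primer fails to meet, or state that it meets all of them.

Base counts: A=4, T=5, G=4, C=14 (length 27).
homopolymer run: longest run = 5 ✓
GC clamp: 3' end CCC has 3 G/C ✓
length: length 27 ✓
GC content: GC 18/27 = 66.7%, outside 42.1–63.0% ✗

Fails: GC content.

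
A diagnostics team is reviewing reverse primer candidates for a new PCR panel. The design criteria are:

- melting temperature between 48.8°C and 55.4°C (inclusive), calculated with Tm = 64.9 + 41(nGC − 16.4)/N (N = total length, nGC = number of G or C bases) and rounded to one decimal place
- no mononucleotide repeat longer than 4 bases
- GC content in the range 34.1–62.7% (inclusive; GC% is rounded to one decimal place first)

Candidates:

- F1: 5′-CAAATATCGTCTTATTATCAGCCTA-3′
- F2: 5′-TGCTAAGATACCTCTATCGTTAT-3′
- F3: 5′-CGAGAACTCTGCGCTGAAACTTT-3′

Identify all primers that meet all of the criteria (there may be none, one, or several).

F2 and F3.

F1 (25 nt, A=8 T=9 G=2 C=6): Tm = 64.9 + 41·(8 − 16.4)/25 = 51.1°C ✓; longest run = 3 ✓; GC 8/25 = 32.0%, outside 34.1–62.7% ✗ — fails.
F2 (23 nt, A=6 T=9 G=3 C=5): Tm = 64.9 + 41·(8 − 16.4)/23 = 49.9°C ✓; longest run = 2 ✓; GC 8/23 = 34.8% ✓ — passes.
F3 (23 nt, A=6 T=6 G=5 C=6): Tm = 64.9 + 41·(11 − 16.4)/23 = 55.3°C ✓; longest run = 3 ✓; GC 11/23 = 47.8% ✓ — passes.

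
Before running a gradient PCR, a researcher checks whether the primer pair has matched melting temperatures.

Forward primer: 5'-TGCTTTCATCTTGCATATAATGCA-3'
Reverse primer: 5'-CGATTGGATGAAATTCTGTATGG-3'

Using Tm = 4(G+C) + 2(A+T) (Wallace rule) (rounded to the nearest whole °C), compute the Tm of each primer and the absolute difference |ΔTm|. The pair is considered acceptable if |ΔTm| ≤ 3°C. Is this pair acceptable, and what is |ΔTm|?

Forward: A=6 T=10 G=3 C=5 → Tm = 2·16 + 4·8 = 64°C.
Reverse: A=6 T=8 G=7 C=2 → Tm = 2·14 + 4·9 = 64°C.
|ΔTm| = |64 − 64| = 0°C, ≤ 3°C.

|ΔTm| = 0°C; the pair is acceptable.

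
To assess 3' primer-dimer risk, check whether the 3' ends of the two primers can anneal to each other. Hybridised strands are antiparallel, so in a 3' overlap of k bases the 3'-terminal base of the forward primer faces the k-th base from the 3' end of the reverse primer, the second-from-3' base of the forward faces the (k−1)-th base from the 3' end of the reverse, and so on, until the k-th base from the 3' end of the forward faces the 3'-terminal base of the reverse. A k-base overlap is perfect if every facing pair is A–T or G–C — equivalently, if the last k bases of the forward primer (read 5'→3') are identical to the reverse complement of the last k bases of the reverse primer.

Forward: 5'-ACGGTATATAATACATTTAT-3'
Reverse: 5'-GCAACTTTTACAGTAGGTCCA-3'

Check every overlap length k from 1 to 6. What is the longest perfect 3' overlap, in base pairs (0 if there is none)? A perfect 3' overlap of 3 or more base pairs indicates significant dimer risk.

Last 6 bases (5'→3') — forward …ATTTAT, reverse …GGTCCA.
Reverse complement of the reverse primer's last 6 bases: TGGACC; its first k bases are the reverse complement of the reverse primer's last k bases, so a perfect k-base overlap needs the forward primer's last k bases to equal them.
Comparing (forward last k vs required): k=1: T vs T ✓; k=2: AT vs TG ✗; k=3: TAT vs TGG ✗; k=4: TTAT vs TGGA ✗; k=5: TTTAT vs TGGAC ✗; k=6: ATTTAT vs TGGACC ✗.
Only k = 1 is perfect, so the longest perfect 3' overlap is 1.

Longest perfect overlap: 1 complementary base pair; below the dimer-risk threshold (threshold 3).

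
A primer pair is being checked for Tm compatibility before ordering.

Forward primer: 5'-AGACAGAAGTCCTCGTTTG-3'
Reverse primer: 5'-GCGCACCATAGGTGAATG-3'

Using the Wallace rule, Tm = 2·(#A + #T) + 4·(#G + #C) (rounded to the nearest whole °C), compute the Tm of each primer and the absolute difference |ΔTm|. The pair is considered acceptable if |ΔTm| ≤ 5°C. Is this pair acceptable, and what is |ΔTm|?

|ΔTm| = 0°C; the pair is acceptable.

Forward: A=5 T=5 G=5 C=4 → Tm = 2·10 + 4·9 = 56°C.
Reverse: A=5 T=3 G=6 C=4 → Tm = 2·8 + 4·10 = 56°C.
|ΔTm| = |56 − 56| = 0°C, ≤ 5°C.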